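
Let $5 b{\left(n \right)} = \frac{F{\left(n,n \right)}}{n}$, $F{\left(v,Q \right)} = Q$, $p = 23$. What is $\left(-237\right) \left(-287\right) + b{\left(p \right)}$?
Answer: $\frac{340096}{5} \approx 68019.0$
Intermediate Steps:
$b{\left(n \right)} = \frac{1}{5}$ ($b{\left(n \right)} = \frac{n \frac{1}{n}}{5} = \frac{1}{5} \cdot 1 = \frac{1}{5}$)
$\left(-237\right) \left(-287\right) + b{\left(p \right)} = \left(-237\right) \left(-287\right) + \frac{1}{5} = 68019 + \frac{1}{5} = \frac{340096}{5}$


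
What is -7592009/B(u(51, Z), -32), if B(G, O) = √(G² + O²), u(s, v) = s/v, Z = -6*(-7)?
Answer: -106288126*√200993/200993 ≈ -2.3708e+5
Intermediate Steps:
Z = 42
-7592009/B(u(51, Z), -32) = -7592009/√((51/42)² + (-32)²) = -7592009/√((51*(1/42))² + 1024) = -7592009/√((17/14)² + 1024) = -7592009/√(289/196 + 1024) = -7592009*14*√200993/200993 = -106288126*√200993/200993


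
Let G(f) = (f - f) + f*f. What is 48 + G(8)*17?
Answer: 1136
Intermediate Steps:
G(f) = f**2 (G(f) = 0 + f**2 = f**2)
48 + G(8)*17 = 48 + 8**2*17 = 48 + 64*17 = 48 + 1088 = 1136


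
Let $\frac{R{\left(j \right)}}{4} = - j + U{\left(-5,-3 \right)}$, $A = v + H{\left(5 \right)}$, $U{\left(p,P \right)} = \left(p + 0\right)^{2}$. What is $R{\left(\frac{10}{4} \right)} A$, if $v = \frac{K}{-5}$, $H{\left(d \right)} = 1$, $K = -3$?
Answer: $144$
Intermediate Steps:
$v = \frac{3}{5}$ ($v = - \frac{3}{-5} = \left(-3\right) \left(- \frac{1}{5}\right) = \frac{3}{5} \approx 0.6$)
$U{\left(p,P \right)} = p^{2}$
$A = \frac{8}{5}$ ($A = \frac{3}{5} + 1 = \frac{8}{5} \approx 1.6$)
$R{\left(j \right)} = 100 - 4 j$ ($R{\left(j \right)} = 4 \left(- j + \left(-5\right)^{2}\right) = 4 \left(- j + 25\right) = 4 \left(25 - j\right) = 100 - 4 j$)
$R{\left(\frac{10}{4} \right)} A = \left(100 - 4 \cdot \frac{10}{4}\right) \frac{8}{5} = \left(100 - 4 \cdot 10 \cdot \frac{1}{4}\right) \frac{8}{5} = \left(100 - 10\right) \frac{8}{5} = 90 \cdot \frac{8}{5} = 144$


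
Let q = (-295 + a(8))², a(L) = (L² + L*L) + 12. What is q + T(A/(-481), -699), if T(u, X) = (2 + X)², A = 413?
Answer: 509834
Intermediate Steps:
a(L) = 12 + 2*L² (a(L) = (L² + L²) + 12 = 2*L² + 12 = 12 + 2*L²)
q = 24025 (q = (-295 + (12 + 2*8²))² = (-295 + (12 + 2*64))² = (-295 + (12 + 128))² = (-295 + 140)² = (-155)² = 24025)
q + T(A/(-481), -699) = 24025 + (2 - 699)² = 24025 + (-697)² = 24025 + 485809 = 509834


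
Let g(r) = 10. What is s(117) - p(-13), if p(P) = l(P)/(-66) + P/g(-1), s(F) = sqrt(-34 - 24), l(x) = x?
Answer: 182/165 + I*sqrt(58) ≈ 1.103 + 7.6158*I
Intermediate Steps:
s(F) = I*sqrt(58) (s(F) = sqrt(-58) = I*sqrt(58))
p(P) = 14*P/165 (p(P) = P/(-66) + P/10 = P*(-1/66) + P*(1/10) = -P/66 + P/10 = 14*P/165)
s(117) - p(-13) = I*sqrt(58) - 14*(-13)/165 = I*sqrt(58) - 1*(-182/165) = I*sqrt(58) + 182/165 = 182/165 + I*sqrt(58)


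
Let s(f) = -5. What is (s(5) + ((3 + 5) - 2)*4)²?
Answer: 361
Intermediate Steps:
(s(5) + ((3 + 5) - 2)*4)² = (-5 + ((3 + 5) - 2)*4)² = (-5 + (8 - 2)*4)² = (-5 + 6*4)² = (-5 + 24)² = 19² = 361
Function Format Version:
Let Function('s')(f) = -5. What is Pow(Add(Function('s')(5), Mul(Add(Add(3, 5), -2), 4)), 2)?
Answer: 361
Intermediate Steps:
Pow(Add(Function('s')(5), Mul(Add(Add(3, 5), -2), 4)), 2) = Pow(Add(-5, Mul(Add(Add(3, 5), -2), 4)), 2) = Pow(Add(-5, Mul(Add(8, -2), 4)), 2) = Pow(Add(-5, Mul(6, 4)), 2) = Pow(Add(-5, 24), 2) = Pow(19, 2) = 361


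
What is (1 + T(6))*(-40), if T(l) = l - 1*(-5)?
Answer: -480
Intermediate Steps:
T(l) = 5 + l (T(l) = l + 5 = 5 + l)
(1 + T(6))*(-40) = (1 + (5 + 6))*(-40) = (1 + 11)*(-40) = 12*(-40) = -480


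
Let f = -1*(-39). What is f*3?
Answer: 117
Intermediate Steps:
f = 39
f*3 = 39*3 = 117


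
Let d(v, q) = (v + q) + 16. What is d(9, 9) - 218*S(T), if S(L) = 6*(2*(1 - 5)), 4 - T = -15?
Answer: 10498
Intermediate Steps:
T = 19 (T = 4 - 1*(-15) = 4 + 15 = 19)
d(v, q) = 16 + q + v (d(v, q) = (q + v) + 16 = 16 + q + v)
S(L) = -48 (S(L) = 6*(2*(-4)) = 6*(-8) = -48)
d(9, 9) - 218*S(T) = (16 + 9 + 9) - 218*(-48) = 34 + 10464 = 10498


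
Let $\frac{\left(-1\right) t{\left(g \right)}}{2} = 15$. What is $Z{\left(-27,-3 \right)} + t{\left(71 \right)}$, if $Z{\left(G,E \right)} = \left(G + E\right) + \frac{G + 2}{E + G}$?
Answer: $- \frac{355}{6} \approx -59.167$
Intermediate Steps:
$t{\left(g \right)} = -30$ ($t{\left(g \right)} = \left(-2\right) 15 = -30$)
$Z{\left(G,E \right)} = E + G + \frac{2 + G}{E + G}$ ($Z{\left(G,E \right)} = \left(E + G\right) + \frac{2 + G}{E + G} = E + G + \frac{2 + G}{E + G}$)
$Z{\left(-27,-3 \right)} + t{\left(71 \right)} = \frac{2 - 27 + \left(-3\right)^{2} + \left(-27\right)^{2} + 2 \left(-3\right) \left(-27\right)}{-3 - 27} - 30 = \frac{2 - 27 + 9 + 729 + 162}{-30} - 30 = \left(- \frac{1}{30}\right) 875 - 30 = - \frac{175}{6} - 30 = - \frac{355}{6}$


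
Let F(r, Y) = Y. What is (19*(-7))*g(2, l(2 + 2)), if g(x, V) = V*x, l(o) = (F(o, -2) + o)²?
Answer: -1064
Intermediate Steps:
l(o) = (-2 + o)²
(19*(-7))*g(2, l(2 + 2)) = (19*(-7))*((-2 + (2 + 2))²*2) = -133*(-2 + 4)²*2 = -133*2²*2 = -532*2 = -133*8 = -1064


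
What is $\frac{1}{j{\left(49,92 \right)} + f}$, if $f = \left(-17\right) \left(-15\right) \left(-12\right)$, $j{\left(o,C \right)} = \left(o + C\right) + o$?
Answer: $- \frac{1}{2870} \approx -0.00034843$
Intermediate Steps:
$j{\left(o,C \right)} = C + 2 o$ ($j{\left(o,C \right)} = \left(C + o\right) + o = C + 2 o$)
$f = -3060$ ($f = 255 \left(-12\right) = -3060$)
$\frac{1}{j{\left(49,92 \right)} + f} = \frac{1}{\left(92 + 2 \cdot 49\right) - 3060} = \frac{1}{\left(92 + 98\right) - 3060} = \frac{1}{190 - 3060} = \frac{1}{-2870} = - \frac{1}{2870}$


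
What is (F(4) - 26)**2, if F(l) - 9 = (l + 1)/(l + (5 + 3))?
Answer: 39601/144 ≈ 275.01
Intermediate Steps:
F(l) = 9 + (1 + l)/(8 + l) (F(l) = 9 + (l + 1)/(l + (5 + 3)) = 9 + (1 + l)/(l + 8) = 9 + (1 + l)/(8 + l))
(F(4) - 26)**2 = ((73 + 10*4)/(8 + 4) - 26)**2 = ((73 + 40)/12 - 26)**2 = ((1/12)*113 - 26)**2 = (113/12 - 26)**2 = (-199/12)**2 = 39601/144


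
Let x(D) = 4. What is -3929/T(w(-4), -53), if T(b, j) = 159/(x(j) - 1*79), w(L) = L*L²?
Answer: 98225/53 ≈ 1853.3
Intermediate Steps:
w(L) = L³
T(b, j) = -53/25 (T(b, j) = 159/(4 - 1*79) = 159/(4 - 79) = 159/(-75) = 159*(-1/75) = -53/25)
-3929/T(w(-4), -53) = -3929/(-53/25) = -3929*(-25/53) = 98225/53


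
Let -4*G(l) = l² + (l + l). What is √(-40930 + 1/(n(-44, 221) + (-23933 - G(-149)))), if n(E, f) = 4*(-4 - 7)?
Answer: 29*I*√738347270/3895 ≈ 202.31*I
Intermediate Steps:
n(E, f) = -44 (n(E, f) = 4*(-11) = -44)
G(l) = -l/2 - l²/4 (G(l) = -(l² + (l + l))/4 = -(l² + 2*l)/4 = -l/2 - l²/4)
√(-40930 + 1/(n(-44, 221) + (-23933 - G(-149)))) = √(-40930 + 1/(-44 + (-23933 - (-1)*(-149)*(2 - 149)/4))) = √(-40930 + 1/(-44 + (-23933 - (-1)*(-149)*(-147)/4))) = √(-40930 + 1/(-44 + (-23933 - 1*(-21903/4)))) = √(-40930 + 1/(-44 + (-23933 + 21903/4))) = √(-40930 + 1/(-44 - 73829/4)) = √(-40930 + 1/(-74005/4)) = √(-40930 - 4/74005) = √(-3029024654/74005) = 29*I*√738347270/3895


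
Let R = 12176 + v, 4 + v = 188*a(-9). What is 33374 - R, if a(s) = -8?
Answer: 22706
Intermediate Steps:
v = -1508 (v = -4 + 188*(-8) = -4 - 1504 = -1508)
R = 10668 (R = 12176 - 1508 = 10668)
33374 - R = 33374 - 1*10668 = 33374 - 10668 = 22706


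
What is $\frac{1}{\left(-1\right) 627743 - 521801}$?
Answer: $- \frac{1}{1149544} \approx -8.6991 \cdot 10^{-7}$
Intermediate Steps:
$\frac{1}{\left(-1\right) 627743 - 521801} = \frac{1}{-627743 - 521801} = \frac{1}{-1149544} = - \frac{1}{1149544}$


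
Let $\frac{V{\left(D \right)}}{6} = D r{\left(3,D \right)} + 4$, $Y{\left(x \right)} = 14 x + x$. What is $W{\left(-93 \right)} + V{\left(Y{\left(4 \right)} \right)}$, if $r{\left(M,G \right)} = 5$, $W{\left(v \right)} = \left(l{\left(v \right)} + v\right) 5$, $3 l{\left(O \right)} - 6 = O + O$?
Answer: $1059$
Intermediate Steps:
$l{\left(O \right)} = 2 + \frac{2 O}{3}$ ($l{\left(O \right)} = 2 + \frac{O + O}{3} = 2 + \frac{2 O}{3}$)
$W{\left(v \right)} = 10 + \frac{25 v}{3}$ ($W{\left(v \right)} = \left(\left(2 + \frac{2 v}{3}\right) + v\right) 5 = \left(2 + \frac{5 v}{3}\right) 5 = 10 + \frac{25 v}{3}$)
$Y{\left(x \right)} = 15 x$
$V{\left(D \right)} = 24 + 30 D$ ($V{\left(D \right)} = 6 \left(D 5 + 4\right) = 6 \left(5 D + 4\right) = 6 \left(4 + 5 D\right) = 24 + 30 D$)
$W{\left(-93 \right)} + V{\left(Y{\left(4 \right)} \right)} = \left(10 + \frac{25}{3} \left(-93\right)\right) + \left(24 + 30 \cdot 15 \cdot 4\right) = \left(10 - 775\right) + \left(24 + 30 \cdot 60\right) = -765 + \left(24 + 1800\right) = -765 + 1824 = 1059$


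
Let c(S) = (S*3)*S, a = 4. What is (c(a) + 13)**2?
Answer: 3721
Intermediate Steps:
c(S) = 3*S**2 (c(S) = (3*S)*S = 3*S**2)
(c(a) + 13)**2 = (3*4**2 + 13)**2 = (3*16 + 13)**2 = (48 + 13)**2 = 61**2 = 3721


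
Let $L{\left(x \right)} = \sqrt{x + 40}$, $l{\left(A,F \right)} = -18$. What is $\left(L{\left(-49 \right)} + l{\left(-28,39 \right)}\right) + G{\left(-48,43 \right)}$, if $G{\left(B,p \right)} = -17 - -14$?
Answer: $-21 + 3 i \approx -21.0 + 3.0 i$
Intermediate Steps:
$G{\left(B,p \right)} = -3$ ($G{\left(B,p \right)} = -17 + 14 = -3$)
$L{\left(x \right)} = \sqrt{40 + x}$
$\left(L{\left(-49 \right)} + l{\left(-28,39 \right)}\right) + G{\left(-48,43 \right)} = \left(\sqrt{40 - 49} - 18\right) - 3 = \left(\sqrt{-9} - 18\right) - 3 = \left(3 i - 18\right) - 3 = \left(-18 + 3 i\right) - 3 = -21 + 3 i$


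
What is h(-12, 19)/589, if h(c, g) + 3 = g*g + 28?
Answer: 386/589 ≈ 0.65535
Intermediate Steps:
h(c, g) = 25 + g² (h(c, g) = -3 + (g*g + 28) = -3 + (g² + 28) = -3 + (28 + g²) = 25 + g²)
h(-12, 19)/589 = (25 + 19²)/589 = (25 + 361)*(1/589) = 386*(1/589) = 386/589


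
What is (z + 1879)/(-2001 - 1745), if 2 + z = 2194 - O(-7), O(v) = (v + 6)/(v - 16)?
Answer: -46816/43079 ≈ -1.0867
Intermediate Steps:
O(v) = (6 + v)/(-16 + v)
z = 50415/23 (z = -2 + (2194 - (6 - 7)/(-16 - 7)) = -2 + (2194 - (-1)/(-23)) = -2 + (2194 - (-1)*(-1)/23) = -2 + (2194 - 1*1/23) = -2 + (2194 - 1/23) = -2 + 50461/23 = 50415/23 ≈ 2192.0)
(z + 1879)/(-2001 - 1745) = (50415/23 + 1879)/(-2001 - 1745) = (93632/23)/(-3746) = (93632/23)*(-1/3746) = -46816/43079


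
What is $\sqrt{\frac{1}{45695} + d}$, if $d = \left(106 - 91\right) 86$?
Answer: $\frac{\sqrt{2693562647945}}{45695} \approx 35.917$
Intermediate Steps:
$d = 1290$ ($d = 15 \cdot 86 = 1290$)
$\sqrt{\frac{1}{45695} + d} = \sqrt{\frac{1}{45695} + 1290} = \sqrt{\frac{58946551}{45695}} = \frac{\sqrt{2693562647945}}{45695}$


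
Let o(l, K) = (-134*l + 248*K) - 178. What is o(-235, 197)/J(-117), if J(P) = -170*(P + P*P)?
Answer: -10021/288405 ≈ -0.034746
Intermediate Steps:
o(l, K) = -178 - 134*l + 248*K
J(P) = -170*P - 170*P² (J(P) = -170*(P + P²) = -170*P - 170*P²)
o(-235, 197)/J(-117) = (-178 - 134*(-235) + 248*197)/((-170*(-117)*(1 - 117))) = (-178 + 31490 + 48856)/((-170*(-117)*(-116))) = 80168/(-2307240) = 80168*(-1/2307240) = -10021/288405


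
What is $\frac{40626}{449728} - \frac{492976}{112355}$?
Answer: $- \frac{108570288149}{25264594720} \approx -4.2973$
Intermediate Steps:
$\frac{40626}{449728} - \frac{492976}{112355} = 40626 \cdot \frac{1}{449728} - \frac{492976}{112355} = \frac{20313}{224864} - \frac{492976}{112355} = - \frac{108570288149}{25264594720}$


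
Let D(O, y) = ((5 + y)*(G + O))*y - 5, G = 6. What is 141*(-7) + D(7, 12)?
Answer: 1660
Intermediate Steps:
D(O, y) = -5 + y*(5 + y)*(6 + O) (D(O, y) = ((5 + y)*(6 + O))*y - 5 = y*(5 + y)*(6 + O) - 5 = -5 + y*(5 + y)*(6 + O))
141*(-7) + D(7, 12) = 141*(-7) + (-5 + 6*12**2 + 30*12 + 7*12**2 + 5*7*12) = -987 + (-5 + 6*144 + 360 + 7*144 + 420) = -987 + (-5 + 864 + 360 + 1008 + 420) = -987 + 2647 = 1660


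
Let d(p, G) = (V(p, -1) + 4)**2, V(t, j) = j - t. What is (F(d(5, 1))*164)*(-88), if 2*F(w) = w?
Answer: -28864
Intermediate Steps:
d(p, G) = (3 - p)**2 (d(p, G) = ((-1 - p) + 4)**2 = (3 - p)**2)
F(w) = w/2
(F(d(5, 1))*164)*(-88) = (((-3 + 5)**2/2)*164)*(-88) = (((1/2)*2**2)*164)*(-88) = (((1/2)*4)*164)*(-88) = (2*164)*(-88) = 328*(-88) = -28864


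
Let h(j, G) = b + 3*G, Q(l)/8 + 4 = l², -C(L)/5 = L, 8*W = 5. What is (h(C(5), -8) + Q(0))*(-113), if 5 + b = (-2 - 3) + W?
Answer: 59099/8 ≈ 7387.4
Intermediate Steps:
W = 5/8 (W = (⅛)*5 = 5/8 ≈ 0.62500)
C(L) = -5*L
b = -75/8 (b = -5 + ((-2 - 3) + 5/8) = -5 + (-5 + 5/8) = -5 - 35/8 = -75/8 ≈ -9.3750)
Q(l) = -32 + 8*l²
h(j, G) = -75/8 + 3*G
(h(C(5), -8) + Q(0))*(-113) = ((-75/8 + 3*(-8)) + (-32 + 8*0²))*(-113) = ((-75/8 - 24) + (-32 + 8*0))*(-113) = (-267/8 + (-32 + 0))*(-113) = (-267/8 - 32)*(-113) = -523/8*(-113) = 59099/8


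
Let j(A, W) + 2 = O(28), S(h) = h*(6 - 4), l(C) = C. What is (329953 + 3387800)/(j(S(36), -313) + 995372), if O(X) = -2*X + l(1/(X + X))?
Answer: 69398056/18579195 ≈ 3.7353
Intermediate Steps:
O(X) = 1/(2*X) - 2*X (O(X) = -2*X + 1/(X + X) = -2*X + 1/(2*X) = 1/(2*X) - 2*X)
S(h) = 2*h (S(h) = h*2 = 2*h)
j(A, W) = -3247/56 (j(A, W) = -2 + ((1/2)/28 - 2*28) = -2 + ((1/2)*(1/28) - 56) = -2 + (1/56 - 56) = -2 - 3135/56 = -3247/56)
(329953 + 3387800)/(j(S(36), -313) + 995372) = (329953 + 3387800)/(-3247/56 + 995372) = 3717753/(55737585/56) = 3717753*(56/55737585) = 69398056/18579195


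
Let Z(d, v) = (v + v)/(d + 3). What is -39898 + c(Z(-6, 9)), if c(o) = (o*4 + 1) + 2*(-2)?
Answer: -39925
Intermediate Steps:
Z(d, v) = 2*v/(3 + d) (Z(d, v) = (2*v)/(3 + d) = 2*v/(3 + d))
c(o) = -3 + 4*o (c(o) = (4*o + 1) - 4 = (1 + 4*o) - 4 = -3 + 4*o)
-39898 + c(Z(-6, 9)) = -39898 + (-3 + 4*(2*9/(3 - 6))) = -39898 + (-3 + 4*(2*9/(-3))) = -39898 + (-3 + 4*(2*9*(-⅓))) = -39898 + (-3 + 4*(-6)) = -39898 + (-3 - 24) = -39898 - 27 = -39925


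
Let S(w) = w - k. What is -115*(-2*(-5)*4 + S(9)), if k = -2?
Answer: -5865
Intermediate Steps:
S(w) = 2 + w (S(w) = w - 1*(-2) = w + 2 = 2 + w)
-115*(-2*(-5)*4 + S(9)) = -115*(-2*(-5)*4 + (2 + 9)) = -115*(10*4 + 11) = -115*(40 + 11) = -115*51 = -5865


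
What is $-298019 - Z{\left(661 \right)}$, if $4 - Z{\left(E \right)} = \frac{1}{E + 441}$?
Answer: $- \frac{328421345}{1102} \approx -2.9802 \cdot 10^{5}$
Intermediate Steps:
$Z{\left(E \right)} = 4 - \frac{1}{441 + E}$ ($Z{\left(E \right)} = 4 - \frac{1}{E + 441} = 4 - \frac{1}{441 + E}$)
$-298019 - Z{\left(661 \right)} = -298019 - \frac{1763 + 4 \cdot 661}{441 + 661} = -298019 - \frac{1763 + 2644}{1102} = -298019 - \frac{1}{1102} \cdot 4407 = -298019 - \frac{4407}{1102} = - \frac{328421345}{1102}$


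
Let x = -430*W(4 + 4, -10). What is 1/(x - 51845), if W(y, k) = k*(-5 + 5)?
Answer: -1/51845 ≈ -1.9288e-5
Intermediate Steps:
W(y, k) = 0 (W(y, k) = k*0 = 0)
x = 0 (x = -430*0 = 0)
1/(x - 51845) = 1/(0 - 51845) = 1/(-51845) = -1/51845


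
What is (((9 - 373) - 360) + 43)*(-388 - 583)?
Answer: 661251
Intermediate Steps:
(((9 - 373) - 360) + 43)*(-388 - 583) = ((-364 - 360) + 43)*(-971) = (-724 + 43)*(-971) = -681*(-971) = 661251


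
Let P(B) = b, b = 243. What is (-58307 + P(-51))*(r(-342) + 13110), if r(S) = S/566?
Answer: -215415059376/283 ≈ -7.6118e+8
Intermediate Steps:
P(B) = 243
r(S) = S/566 (r(S) = S*(1/566) = S/566)
(-58307 + P(-51))*(r(-342) + 13110) = (-58307 + 243)*((1/566)*(-342) + 13110) = -58064*(-171/283 + 13110) = -58064*3709959/283 = -215415059376/283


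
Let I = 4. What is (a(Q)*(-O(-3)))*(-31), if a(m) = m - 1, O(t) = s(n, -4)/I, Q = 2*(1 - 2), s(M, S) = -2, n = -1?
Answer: 93/2 ≈ 46.500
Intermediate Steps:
Q = -2 (Q = 2*(-1) = -2)
O(t) = -½ (O(t) = -2/4 = -2*¼ = -½)
a(m) = -1 + m
(a(Q)*(-O(-3)))*(-31) = ((-1 - 2)*(-1*(-½)))*(-31) = -3*½*(-31) = -3/2*(-31) = 93/2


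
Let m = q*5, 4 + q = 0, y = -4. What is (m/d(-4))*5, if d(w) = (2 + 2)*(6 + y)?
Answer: -25/2 ≈ -12.500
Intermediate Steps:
q = -4 (q = -4 + 0 = -4)
m = -20 (m = -4*5 = -20)
d(w) = 8 (d(w) = (2 + 2)*(6 - 4) = 4*2 = 8)
(m/d(-4))*5 = -20/8*5 = -20*⅛*5 = -5/2*5 = -25/2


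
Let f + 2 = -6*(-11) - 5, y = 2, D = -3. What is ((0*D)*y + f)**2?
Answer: 3481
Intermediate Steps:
f = 59 (f = -2 + (-6*(-11) - 5) = -2 + (66 - 5) = -2 + 61 = 59)
((0*D)*y + f)**2 = ((0*(-3))*2 + 59)**2 = (0*2 + 59)**2 = (0 + 59)**2 = 59**2 = 3481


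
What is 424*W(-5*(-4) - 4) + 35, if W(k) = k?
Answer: 6819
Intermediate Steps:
424*W(-5*(-4) - 4) + 35 = 424*(-5*(-4) - 4) + 35 = 424*(20 - 4) + 35 = 424*16 + 35 = 6784 + 35 = 6819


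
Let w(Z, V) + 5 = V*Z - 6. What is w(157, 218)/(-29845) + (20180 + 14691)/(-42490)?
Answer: -498904069/253622810 ≈ -1.9671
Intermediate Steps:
w(Z, V) = -11 + V*Z (w(Z, V) = -5 + (V*Z - 6) = -5 + (-6 + V*Z) = -11 + V*Z)
w(157, 218)/(-29845) + (20180 + 14691)/(-42490) = (-11 + 218*157)/(-29845) + (20180 + 14691)/(-42490) = (-11 + 34226)*(-1/29845) + 34871*(-1/42490) = 34215*(-1/29845) - 34871/42490 = -6843/5969 - 34871/42490 = -498904069/253622810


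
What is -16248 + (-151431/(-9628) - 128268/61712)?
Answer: -1484891085/91466 ≈ -16234.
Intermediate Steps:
-16248 + (-151431/(-9628) - 128268/61712) = -16248 + (-151431*(-1/9628) - 128268*1/61712) = -16248 + (151431/9628 - 4581/2204) = -16248 + 1248483/91466 = -1484891085/91466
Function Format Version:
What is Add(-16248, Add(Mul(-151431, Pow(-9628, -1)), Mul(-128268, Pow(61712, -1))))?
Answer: Rational(-1484891085, 91466) ≈ -16234.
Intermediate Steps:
Add(-16248, Add(Mul(-151431, Pow(-9628, -1)), Mul(-128268, Pow(61712, -1)))) = Add(-16248, Add(Mul(-151431, Rational(-1, 9628)), Mul(-128268, Rational(1, 61712)))) = Add(-16248, Add(Rational(151431, 9628), Rational(-4581, 2204))) = Add(-16248, Rational(1248483, 91466)) = Rational(-1484891085, 91466)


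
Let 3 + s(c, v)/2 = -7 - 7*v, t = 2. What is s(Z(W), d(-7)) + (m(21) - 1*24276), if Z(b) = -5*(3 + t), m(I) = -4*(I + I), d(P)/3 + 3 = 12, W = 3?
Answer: -24842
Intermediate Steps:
d(P) = 27 (d(P) = -9 + 3*12 = -9 + 36 = 27)
m(I) = -8*I
Z(b) = -25 (Z(b) = -5*(3 + 2) = -5*5 = -25)
s(c, v) = -20 - 14*v (s(c, v) = -6 + 2*(-7 - 7*v) = -6 + (-14 - 14*v) = -20 - 14*v)
s(Z(W), d(-7)) + (m(21) - 1*24276) = (-20 - 14*27) + (-8*21 - 1*24276) = (-20 - 378) + (-168 - 24276) = -398 - 24444 = -24842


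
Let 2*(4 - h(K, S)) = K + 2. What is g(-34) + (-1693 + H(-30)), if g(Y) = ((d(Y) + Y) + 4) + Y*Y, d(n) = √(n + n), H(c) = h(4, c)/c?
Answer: -17011/30 + 2*I*√17 ≈ -567.03 + 8.2462*I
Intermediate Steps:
h(K, S) = 3 - K/2 (h(K, S) = 4 - (K + 2)/2 = 4 - (2 + K)/2 = 4 + (-1 - K/2) = 3 - K/2)
H(c) = 1/c (H(c) = (3 - ½*4)/c = (3 - 2)/c = 1/c)
d(n) = √2*√n (d(n) = √(2*n) = √2*√n)
g(Y) = 4 + Y + Y² + √2*√Y (g(Y) = ((√2*√Y + Y) + 4) + Y*Y = ((Y + √2*√Y) + 4) + Y² = (4 + Y + √2*√Y) + Y² = 4 + Y + Y² + √2*√Y)
g(-34) + (-1693 + H(-30)) = (4 - 34 + (-34)² + √2*√(-34)) + (-1693 + 1/(-30)) = (4 - 34 + 1156 + √2*(I*√34)) + (-1693 - 1/30) = (4 - 34 + 1156 + 2*I*√17) - 50791/30 = (1126 + 2*I*√17) - 50791/30 = -17011/30 + 2*I*√17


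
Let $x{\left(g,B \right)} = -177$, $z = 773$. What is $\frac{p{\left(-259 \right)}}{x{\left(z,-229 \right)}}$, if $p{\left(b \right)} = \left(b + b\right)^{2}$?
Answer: $- \frac{268324}{177} \approx -1516.0$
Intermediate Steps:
$p{\left(b \right)} = 4 b^{2}$ ($p{\left(b \right)} = \left(2 b\right)^{2} = 4 b^{2}$)
$\frac{p{\left(-259 \right)}}{x{\left(z,-229 \right)}} = \frac{4 \left(-259\right)^{2}}{-177} = 4 \cdot 67081 \left(- \frac{1}{177}\right) = 268324 \left(- \frac{1}{177}\right) = - \frac{268324}{177}$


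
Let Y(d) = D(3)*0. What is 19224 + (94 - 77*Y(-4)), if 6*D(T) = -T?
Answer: 19318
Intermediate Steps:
D(T) = -T/6 (D(T) = (-T)/6 = -T/6)
Y(d) = 0 (Y(d) = -⅙*3*0 = -½*0 = 0)
19224 + (94 - 77*Y(-4)) = 19224 + (94 - 77*0) = 19224 + (94 + 0) = 19224 + 94 = 19318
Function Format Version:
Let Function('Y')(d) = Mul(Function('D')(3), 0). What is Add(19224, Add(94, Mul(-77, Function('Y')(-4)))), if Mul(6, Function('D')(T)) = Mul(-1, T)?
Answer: 19318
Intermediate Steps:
Function('D')(T) = Mul(Rational(-1, 6), T) (Function('D')(T) = Mul(Rational(1, 6), Mul(-1, T)) = Mul(Rational(-1, 6), T))
Function('Y')(d) = 0 (Function('Y')(d) = Mul(Mul(Rational(-1, 6), 3), 0) = Mul(Rational(-1, 2), 0) = 0)
Add(19224, Add(94, Mul(-77, Function('Y')(-4)))) = Add(19224, Add(94, Mul(-77, 0))) = Add(19224, Add(94, 0)) = Add(19224, 94) = 19318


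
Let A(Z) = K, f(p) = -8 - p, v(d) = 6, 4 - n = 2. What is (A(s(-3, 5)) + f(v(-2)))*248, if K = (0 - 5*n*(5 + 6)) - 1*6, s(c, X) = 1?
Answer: -32240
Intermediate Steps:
n = 2 (n = 4 - 1*2 = 4 - 2 = 2)
K = -116 (K = (0 - 10*(5 + 6)) - 1*6 = (0 - 10*11) - 6 = (0 - 5*22) - 6 = (0 - 110) - 6 = -110 - 6 = -116)
A(Z) = -116
(A(s(-3, 5)) + f(v(-2)))*248 = (-116 + (-8 - 1*6))*248 = (-116 + (-8 - 6))*248 = (-116 - 14)*248 = -130*248 = -32240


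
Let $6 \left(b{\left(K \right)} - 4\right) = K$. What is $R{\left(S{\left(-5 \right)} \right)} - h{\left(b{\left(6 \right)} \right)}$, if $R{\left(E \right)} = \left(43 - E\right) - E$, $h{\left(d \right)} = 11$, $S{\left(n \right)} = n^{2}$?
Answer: $-18$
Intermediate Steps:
$b{\left(K \right)} = 4 + \frac{K}{6}$
$R{\left(E \right)} = 43 - 2 E$
$R{\left(S{\left(-5 \right)} \right)} - h{\left(b{\left(6 \right)} \right)} = \left(43 - 2 \left(-5\right)^{2}\right) - 11 = \left(43 - 50\right) - 11 = -7 - 11 = -18$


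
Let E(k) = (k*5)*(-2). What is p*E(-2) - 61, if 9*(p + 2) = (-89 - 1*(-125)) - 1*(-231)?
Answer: 1477/3 ≈ 492.33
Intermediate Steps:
p = 83/3 (p = -2 + ((-89 - 1*(-125)) - 1*(-231))/9 = -2 + ((-89 + 125) + 231)/9 = -2 + (36 + 231)/9 = -2 + (⅑)*267 = -2 + 89/3 = 83/3 ≈ 27.667)
E(k) = -10*k (E(k) = (5*k)*(-2) = -10*k)
p*E(-2) - 61 = 83*(-10*(-2))/3 - 61 = (83/3)*20 - 61 = 1660/3 - 61 = 1477/3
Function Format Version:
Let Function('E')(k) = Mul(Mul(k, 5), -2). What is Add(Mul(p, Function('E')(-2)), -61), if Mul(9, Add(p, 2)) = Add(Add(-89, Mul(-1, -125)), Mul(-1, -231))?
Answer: Rational(1477, 3) ≈ 492.33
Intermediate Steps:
p = Rational(83, 3) (p = Add(-2, Mul(Rational(1, 9), Add(Add(-89, Mul(-1, -125)), Mul(-1, -231)))) = Add(-2, Mul(Rational(1, 9), Add(Add(-89, 125), 231))) = Add(-2, Mul(Rational(1, 9), Add(36, 231))) = Add(-2, Mul(Rational(1, 9), 267)) = Add(-2, Rational(89, 3)) = Rational(83, 3) ≈ 27.667)
Function('E')(k) = Mul(-10, k) (Function('E')(k) = Mul(Mul(5, k), -2) = Mul(-10, k))
Add(Mul(p, Function('E')(-2)), -61) = Add(Mul(Rational(83, 3), Mul(-10, -2)), -61) = Add(Mul(Rational(83, 3), 20), -61) = Add(Rational(1660, 3), -61) = Rational(1477, 3)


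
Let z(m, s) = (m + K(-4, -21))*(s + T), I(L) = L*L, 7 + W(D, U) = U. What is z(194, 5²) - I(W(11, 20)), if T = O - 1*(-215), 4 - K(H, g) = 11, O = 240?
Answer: 89591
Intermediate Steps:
W(D, U) = -7 + U
K(H, g) = -7 (K(H, g) = 4 - 1*11 = 4 - 11 = -7)
T = 455 (T = 240 - 1*(-215) = 240 + 215 = 455)
I(L) = L²
z(m, s) = (-7 + m)*(455 + s) (z(m, s) = (m - 7)*(s + 455) = (-7 + m)*(455 + s))
z(194, 5²) - I(W(11, 20)) = (-3185 - 7*5² + 455*194 + 194*5²) - (-7 + 20)² = (-3185 - 7*25 + 88270 + 194*25) - 1*13² = (-3185 - 175 + 88270 + 4850) - 1*169 = 89760 - 169 = 89591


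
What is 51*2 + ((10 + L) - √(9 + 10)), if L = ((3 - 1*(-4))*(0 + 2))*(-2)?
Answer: 84 - √19 ≈ 79.641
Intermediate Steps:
L = -28 (L = ((3 + 4)*2)*(-2) = (7*2)*(-2) = 14*(-2) = -28)
51*2 + ((10 + L) - √(9 + 10)) = 51*2 + ((10 - 28) - √(9 + 10)) = 102 + (-18 - √19) = 84 - √19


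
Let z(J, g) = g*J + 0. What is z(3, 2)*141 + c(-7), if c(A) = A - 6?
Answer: 833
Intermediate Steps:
c(A) = -6 + A
z(J, g) = J*g (z(J, g) = J*g + 0 = J*g)
z(3, 2)*141 + c(-7) = (3*2)*141 + (-6 - 7) = 6*141 - 13 = 846 - 13 = 833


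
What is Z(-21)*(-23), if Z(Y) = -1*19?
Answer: 437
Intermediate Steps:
Z(Y) = -19
Z(-21)*(-23) = -19*(-23) = 437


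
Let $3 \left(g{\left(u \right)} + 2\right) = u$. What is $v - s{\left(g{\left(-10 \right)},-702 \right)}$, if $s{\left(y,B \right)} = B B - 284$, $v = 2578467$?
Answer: $2085947$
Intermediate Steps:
$g{\left(u \right)} = -2 + \frac{u}{3}$
$s{\left(y,B \right)} = -284 + B^{2}$ ($s{\left(y,B \right)} = B^{2} - 284 = -284 + B^{2}$)
$v - s{\left(g{\left(-10 \right)},-702 \right)} = 2578467 - \left(-284 + \left(-702\right)^{2}\right) = 2578467 - \left(-284 + 492804\right) = 2578467 - 492520 = 2085947$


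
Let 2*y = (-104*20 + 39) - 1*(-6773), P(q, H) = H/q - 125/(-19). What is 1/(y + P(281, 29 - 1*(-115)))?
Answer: 5339/12669935 ≈ 0.00042139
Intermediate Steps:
P(q, H) = 125/19 + H/q (P(q, H) = H/q - 125*(-1/19) = H/q + 125/19 = 125/19 + H/q)
y = 2366 (y = ((-104*20 + 39) - 1*(-6773))/2 = ((-2080 + 39) + 6773)/2 = (-2041 + 6773)/2 = (½)*4732 = 2366)
1/(y + P(281, 29 - 1*(-115))) = 1/(2366 + (125/19 + (29 - 1*(-115))/281)) = 1/(2366 + (125/19 + (29 + 115)*(1/281))) = 1/(2366 + (125/19 + 144*(1/281))) = 1/(2366 + (125/19 + 144/281)) = 1/(2366 + 37861/5339) = 1/(12669935/5339) = 5339/12669935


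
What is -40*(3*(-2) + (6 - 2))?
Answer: 80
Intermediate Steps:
-40*(3*(-2) + (6 - 2)) = -40*(-6 + 4) = -40*(-2) = 80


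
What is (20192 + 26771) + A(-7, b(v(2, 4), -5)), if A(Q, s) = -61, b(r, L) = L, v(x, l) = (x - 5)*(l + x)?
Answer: 46902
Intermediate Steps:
v(x, l) = (-5 + x)*(l + x)
(20192 + 26771) + A(-7, b(v(2, 4), -5)) = (20192 + 26771) - 61 = 46963 - 61 = 46902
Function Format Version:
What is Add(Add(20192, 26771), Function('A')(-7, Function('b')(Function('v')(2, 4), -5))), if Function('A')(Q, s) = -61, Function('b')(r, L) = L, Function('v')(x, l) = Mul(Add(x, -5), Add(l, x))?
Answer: 46902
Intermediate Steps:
Function('v')(x, l) = Mul(Add(-5, x), Add(l, x))
Add(Add(20192, 26771), Function('A')(-7, Function('b')(Function('v')(2, 4), -5))) = Add(Add(20192, 26771), -61) = Add(46963, -61) = 46902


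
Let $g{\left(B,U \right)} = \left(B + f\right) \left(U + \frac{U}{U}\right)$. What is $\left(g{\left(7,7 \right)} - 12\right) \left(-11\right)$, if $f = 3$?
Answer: $-748$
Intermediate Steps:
$g{\left(B,U \right)} = \left(1 + U\right) \left(3 + B\right)$ ($g{\left(B,U \right)} = \left(B + 3\right) \left(U + \frac{U}{U}\right) = \left(3 + B\right) \left(U + 1\right) = \left(3 + B\right) \left(1 + U\right) = \left(1 + U\right) \left(3 + B\right)$)
$\left(g{\left(7,7 \right)} - 12\right) \left(-11\right) = \left(\left(3 + 7 + 3 \cdot 7 + 7 \cdot 7\right) - 12\right) \left(-11\right) = \left(\left(3 + 7 + 21 + 49\right) - 12\right) \left(-11\right) = \left(80 - 12\right) \left(-11\right) = 68 \left(-11\right) = -748$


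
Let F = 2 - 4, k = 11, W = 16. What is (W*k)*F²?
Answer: 704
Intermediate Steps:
F = -2
(W*k)*F² = (16*11)*(-2)² = 176*4 = 704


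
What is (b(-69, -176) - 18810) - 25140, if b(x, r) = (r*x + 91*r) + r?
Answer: -47998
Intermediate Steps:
b(x, r) = 92*r + r*x (b(x, r) = (91*r + r*x) + r = 92*r + r*x)
(b(-69, -176) - 18810) - 25140 = (-176*(92 - 69) - 18810) - 25140 = (-176*23 - 18810) - 25140 = (-4048 - 18810) - 25140 = -22858 - 25140 = -47998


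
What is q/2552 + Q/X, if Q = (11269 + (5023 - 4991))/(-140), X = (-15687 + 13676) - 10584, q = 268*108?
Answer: 580293129/51135700 ≈ 11.348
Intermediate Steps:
q = 28944
X = -12595 (X = -2011 - 10584 = -12595)
Q = -11301/140 (Q = (11269 + 32)*(-1/140) = 11301*(-1/140) = -11301/140 ≈ -80.721)
q/2552 + Q/X = 28944/2552 - 11301/140/(-12595) = 28944*(1/2552) - 11301/140*(-1/12595) = 3618/319 + 11301/1763300 = 580293129/51135700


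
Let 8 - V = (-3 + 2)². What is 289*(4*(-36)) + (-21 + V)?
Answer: -41630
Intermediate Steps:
V = 7 (V = 8 - (-3 + 2)² = 8 - 1*(-1)² = 8 - 1*1 = 8 - 1 = 7)
289*(4*(-36)) + (-21 + V) = 289*(4*(-36)) + (-21 + 7) = 289*(-144) - 14 = -41616 - 14 = -41630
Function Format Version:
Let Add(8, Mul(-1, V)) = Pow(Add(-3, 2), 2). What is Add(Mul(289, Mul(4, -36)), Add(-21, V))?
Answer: -41630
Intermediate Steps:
V = 7 (V = Add(8, Mul(-1, Pow(Add(-3, 2), 2))) = Add(8, Mul(-1, Pow(-1, 2))) = Add(8, Mul(-1, 1)) = Add(8, -1) = 7)
Add(Mul(289, Mul(4, -36)), Add(-21, V)) = Add(Mul(289, Mul(4, -36)), Add(-21, 7)) = Add(Mul(289, -144), -14) = Add(-41616, -14) = -41630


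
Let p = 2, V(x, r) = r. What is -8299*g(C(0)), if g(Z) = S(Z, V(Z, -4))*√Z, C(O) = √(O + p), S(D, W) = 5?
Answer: -41495*2^(¼) ≈ -49346.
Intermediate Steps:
C(O) = √(2 + O) (C(O) = √(O + 2) = √(2 + O))
g(Z) = 5*√Z
-8299*g(C(0)) = -41495*√(√(2 + 0)) = -41495*√(√2) = -41495*2^(¼)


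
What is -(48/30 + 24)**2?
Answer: -16384/25 ≈ -655.36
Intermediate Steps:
-(48/30 + 24)**2 = -(48*(1/30) + 24)**2 = -(8/5 + 24)**2 = -(128/5)**2 = -1*16384/25 = -16384/25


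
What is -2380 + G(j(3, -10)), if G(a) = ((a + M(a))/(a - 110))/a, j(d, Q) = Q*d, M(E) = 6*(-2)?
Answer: -238001/100 ≈ -2380.0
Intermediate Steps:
M(E) = -12
G(a) = (-12 + a)/(a*(-110 + a)) (G(a) = ((a - 12)/(a - 110))/a = ((-12 + a)/(-110 + a))/a = (-12 + a)/(a*(-110 + a)))
-2380 + G(j(3, -10)) = -2380 + (-12 - 10*3)/(((-10*3))*(-110 - 10*3)) = -2380 + (-12 - 30)/((-30)*(-110 - 30)) = -2380 - 1/30*(-42)/(-140) = -2380 - 1/30*(-1/140)*(-42) = -2380 - 1/100 = -238001/100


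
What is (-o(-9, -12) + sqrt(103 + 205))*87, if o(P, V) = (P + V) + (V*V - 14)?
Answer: -9483 + 174*sqrt(77) ≈ -7956.2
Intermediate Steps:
o(P, V) = -14 + P + V + V**2 (o(P, V) = (P + V) + (V**2 - 14) = (P + V) + (-14 + V**2) = -14 + P + V + V**2)
(-o(-9, -12) + sqrt(103 + 205))*87 = (-(-14 - 9 - 12 + (-12)**2) + sqrt(103 + 205))*87 = (-(-14 - 9 - 12 + 144) + sqrt(308))*87 = (-1*109 + 2*sqrt(77))*87 = (-109 + 2*sqrt(77))*87 = -9483 + 174*sqrt(77)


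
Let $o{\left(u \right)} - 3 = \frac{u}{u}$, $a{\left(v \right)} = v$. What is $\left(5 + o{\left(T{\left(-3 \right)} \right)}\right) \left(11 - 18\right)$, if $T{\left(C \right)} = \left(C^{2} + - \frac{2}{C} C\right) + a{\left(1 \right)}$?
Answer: $-63$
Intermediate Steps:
$T{\left(C \right)} = -1 + C^{2}$ ($T{\left(C \right)} = \left(C^{2} + - \frac{2}{C} C\right) + 1 = \left(C^{2} - 2\right) + 1 = \left(-2 + C^{2}\right) + 1 = -1 + C^{2}$)
$o{\left(u \right)} = 4$ ($o{\left(u \right)} = 3 + \frac{u}{u} = 3 + 1 = 4$)
$\left(5 + o{\left(T{\left(-3 \right)} \right)}\right) \left(11 - 18\right) = \left(5 + 4\right) \left(11 - 18\right) = 9 \left(11 - 18\right) = 9 \left(-7\right) = -63$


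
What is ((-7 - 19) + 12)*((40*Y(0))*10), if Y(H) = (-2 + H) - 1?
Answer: 16800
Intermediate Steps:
Y(H) = -3 + H
((-7 - 19) + 12)*((40*Y(0))*10) = ((-7 - 19) + 12)*((40*(-3 + 0))*10) = (-26 + 12)*((40*(-3))*10) = -(-1680)*10 = -14*(-1200) = 16800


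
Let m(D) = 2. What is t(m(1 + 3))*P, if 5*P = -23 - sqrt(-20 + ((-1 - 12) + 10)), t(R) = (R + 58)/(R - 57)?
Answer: 276/55 + 12*I*sqrt(23)/55 ≈ 5.0182 + 1.0464*I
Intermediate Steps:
t(R) = (58 + R)/(-57 + R)
P = -23/5 - I*sqrt(23)/5 (P = (-23 - sqrt(-20 + ((-1 - 12) + 10)))/5 = (-23 - sqrt(-20 + (-13 + 10)))/5 = (-23 - sqrt(-20 - 3))/5 = (-23 - sqrt(-23))/5 = (-23 - I*sqrt(23))/5 = -23/5 - I*sqrt(23)/5 ≈ -4.6 - 0.95917*I)
t(m(1 + 3))*P = ((58 + 2)/(-57 + 2))*(-23/5 - I*sqrt(23)/5) = (60/(-55))*(-23/5 - I*sqrt(23)/5) = (-1/55*60)*(-23/5 - I*sqrt(23)/5) = -12*(-23/5 - I*sqrt(23)/5)/11 = 276/55 + 12*I*sqrt(23)/55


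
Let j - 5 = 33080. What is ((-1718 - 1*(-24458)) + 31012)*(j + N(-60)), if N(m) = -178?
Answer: 1768817064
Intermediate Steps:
j = 33085 (j = 5 + 33080 = 33085)
((-1718 - 1*(-24458)) + 31012)*(j + N(-60)) = ((-1718 - 1*(-24458)) + 31012)*(33085 - 178) = ((-1718 + 24458) + 31012)*32907 = (22740 + 31012)*32907 = 53752*32907 = 1768817064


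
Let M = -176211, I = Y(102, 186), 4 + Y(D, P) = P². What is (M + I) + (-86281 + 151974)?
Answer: -75926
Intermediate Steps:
Y(D, P) = -4 + P²
I = 34592 (I = -4 + 186² = -4 + 34596 = 34592)
(M + I) + (-86281 + 151974) = (-176211 + 34592) + (-86281 + 151974) = -141619 + 65693 = -75926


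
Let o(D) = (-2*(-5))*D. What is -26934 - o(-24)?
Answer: -26694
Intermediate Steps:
o(D) = 10*D (o(D) = (-1*(-10))*D = 10*D)
-26934 - o(-24) = -26934 - 10*(-24) = -26934 - 1*(-240) = -26934 + 240 = -26694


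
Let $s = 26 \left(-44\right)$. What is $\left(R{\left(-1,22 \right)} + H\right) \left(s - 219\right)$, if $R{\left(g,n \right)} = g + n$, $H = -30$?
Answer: $12267$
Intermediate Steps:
$s = -1144$
$\left(R{\left(-1,22 \right)} + H\right) \left(s - 219\right) = \left(\left(-1 + 22\right) - 30\right) \left(-1144 - 219\right) = \left(21 - 30\right) \left(-1363\right) = \left(-9\right) \left(-1363\right) = 12267$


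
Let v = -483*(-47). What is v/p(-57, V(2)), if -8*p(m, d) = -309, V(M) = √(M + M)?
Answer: 60536/103 ≈ 587.73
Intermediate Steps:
v = 22701
V(M) = √2*√M (V(M) = √(2*M) = √2*√M)
p(m, d) = 309/8 (p(m, d) = -⅛*(-309) = 309/8)
v/p(-57, V(2)) = 22701/(309/8) = 22701*(8/309) = 60536/103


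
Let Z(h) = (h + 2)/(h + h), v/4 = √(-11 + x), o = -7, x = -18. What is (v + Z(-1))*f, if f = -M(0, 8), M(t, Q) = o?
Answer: -7/2 + 28*I*√29 ≈ -3.5 + 150.78*I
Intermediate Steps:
M(t, Q) = -7
f = 7 (f = -1*(-7) = 7)
v = 4*I*√29 (v = 4*√(-11 - 18) = 4*√(-29) = 4*(I*√29) = 4*I*√29 ≈ 21.541*I)
Z(h) = (2 + h)/(2*h) (Z(h) = (2 + h)/((2*h)) = (2 + h)*(1/(2*h)) = (2 + h)/(2*h))
(v + Z(-1))*f = (4*I*√29 + (½)*(2 - 1)/(-1))*7 = (4*I*√29 + (½)*(-1)*1)*7 = (4*I*√29 - ½)*7 = (-½ + 4*I*√29)*7 = -7/2 + 28*I*√29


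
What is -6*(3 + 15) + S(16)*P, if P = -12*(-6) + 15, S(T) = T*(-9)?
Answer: -12636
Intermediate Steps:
S(T) = -9*T
P = 87 (P = 72 + 15 = 87)
-6*(3 + 15) + S(16)*P = -6*(3 + 15) - 9*16*87 = -6*18 - 144*87 = -108 - 12528 = -12636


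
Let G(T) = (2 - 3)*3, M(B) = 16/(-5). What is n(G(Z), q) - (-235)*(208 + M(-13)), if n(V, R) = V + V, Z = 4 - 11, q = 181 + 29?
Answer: 48122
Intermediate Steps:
M(B) = -16/5 (M(B) = 16*(-1/5) = -16/5)
q = 210
Z = -7
G(T) = -3 (G(T) = -1*3 = -3)
n(V, R) = 2*V
n(G(Z), q) - (-235)*(208 + M(-13)) = 2*(-3) - (-235)*(208 - 16/5) = -6 - (-235)*1024/5 = -6 - 1*(-48128) = -6 + 48128 = 48122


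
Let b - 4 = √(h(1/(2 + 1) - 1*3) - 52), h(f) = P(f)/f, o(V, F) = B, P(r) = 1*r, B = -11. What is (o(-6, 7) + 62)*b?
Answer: 204 + 51*I*√51 ≈ 204.0 + 364.21*I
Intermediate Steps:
P(r) = r
o(V, F) = -11
h(f) = 1 (h(f) = f/f = 1)
b = 4 + I*√51 (b = 4 + √(1 - 52) = 4 + √(-51) = 4 + I*√51 ≈ 4.0 + 7.1414*I)
(o(-6, 7) + 62)*b = (-11 + 62)*(4 + I*√51) = 51*(4 + I*√51) = 204 + 51*I*√51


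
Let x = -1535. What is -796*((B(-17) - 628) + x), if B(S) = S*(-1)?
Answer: 1708216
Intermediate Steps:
B(S) = -S
-796*((B(-17) - 628) + x) = -796*((-1*(-17) - 628) - 1535) = -796*((17 - 628) - 1535) = -796*(-611 - 1535) = -796*(-2146) = 1708216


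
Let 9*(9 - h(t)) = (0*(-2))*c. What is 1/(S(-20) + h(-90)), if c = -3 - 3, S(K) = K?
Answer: -1/11 ≈ -0.090909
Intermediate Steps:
c = -6
h(t) = 9 (h(t) = 9 - 0*(-2)*(-6)/9 = 9 - 0*(-6) = 9 - 1/9*0 = 9 + 0 = 9)
1/(S(-20) + h(-90)) = 1/(-20 + 9) = 1/(-11) = -1/11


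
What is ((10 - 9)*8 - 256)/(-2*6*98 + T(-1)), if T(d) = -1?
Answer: 248/1177 ≈ 0.21071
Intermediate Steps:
((10 - 9)*8 - 256)/(-2*6*98 + T(-1)) = ((10 - 9)*8 - 256)/(-2*6*98 - 1) = (1*8 - 256)/(-12*98 - 1) = (8 - 256)/(-1176 - 1) = -248/(-1177) = -248*(-1/1177) = 248/1177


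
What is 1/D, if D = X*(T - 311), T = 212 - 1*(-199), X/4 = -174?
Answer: -1/69600 ≈ -1.4368e-5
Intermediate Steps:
X = -696 (X = 4*(-174) = -696)
T = 411 (T = 212 + 199 = 411)
D = -69600 (D = -696*(411 - 311) = -696*100 = -69600)
1/D = 1/(-69600) = -1/69600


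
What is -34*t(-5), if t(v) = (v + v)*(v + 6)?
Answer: 340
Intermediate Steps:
t(v) = 2*v*(6 + v) (t(v) = (2*v)*(6 + v) = 2*v*(6 + v))
-34*t(-5) = -68*(-5)*(6 - 5) = -68*(-5) = -34*(-10) = 340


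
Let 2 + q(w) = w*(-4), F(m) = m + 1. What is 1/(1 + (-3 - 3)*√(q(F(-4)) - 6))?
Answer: -1/11 ≈ -0.090909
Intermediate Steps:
F(m) = 1 + m
q(w) = -2 - 4*w (q(w) = -2 + w*(-4) = -2 - 4*w)
1/(1 + (-3 - 3)*√(q(F(-4)) - 6)) = 1/(1 + (-3 - 3)*√((-2 - 4*(1 - 4)) - 6)) = 1/(1 - 6*√((-2 - 4*(-3)) - 6)) = 1/(1 - 6*√((-2 + 12) - 6)) = 1/(1 - 6*√(10 - 6)) = 1/(1 - 6*√4) = 1/(1 - 6*2) = 1/(1 - 12) = 1/(-11) = -1/11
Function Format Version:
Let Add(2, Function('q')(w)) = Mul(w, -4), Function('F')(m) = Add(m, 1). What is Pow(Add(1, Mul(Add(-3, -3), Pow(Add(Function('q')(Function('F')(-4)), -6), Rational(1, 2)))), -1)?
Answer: Rational(-1, 11) ≈ -0.090909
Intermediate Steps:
Function('F')(m) = Add(1, m)
Function('q')(w) = Add(-2, Mul(-4, w)) (Function('q')(w) = Add(-2, Mul(w, -4)) = Add(-2, Mul(-4, w)))
Pow(Add(1, Mul(Add(-3, -3), Pow(Add(Function('q')(Function('F')(-4)), -6), Rational(1, 2)))), -1) = Pow(Add(1, Mul(Add(-3, -3), Pow(Add(Add(-2, Mul(-4, Add(1, -4))), -6), Rational(1, 2)))), -1) = Pow(Add(1, Mul(-6, Pow(Add(Add(-2, Mul(-4, -3)), -6), Rational(1, 2)))), -1) = Pow(Add(1, Mul(-6, Pow(Add(Add(-2, 12), -6), Rational(1, 2)))), -1) = Pow(Add(1, Mul(-6, Pow(Add(10, -6), Rational(1, 2)))), -1) = Pow(Add(1, Mul(-6, Pow(4, Rational(1, 2)))), -1) = Pow(Add(1, Mul(-6, 2)), -1) = Pow(Add(1, -12), -1) = Pow(-11, -1) = Rational(-1, 11)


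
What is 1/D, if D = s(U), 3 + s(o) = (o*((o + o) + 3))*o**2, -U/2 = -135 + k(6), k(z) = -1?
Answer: 1/11007635453 ≈ 9.0846e-11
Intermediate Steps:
U = 272 (U = -2*(-135 - 1) = -2*(-136) = 272)
s(o) = -3 + o**3*(3 + 2*o) (s(o) = -3 + (o*((o + o) + 3))*o**2 = -3 + (o*(2*o + 3))*o**2 = -3 + (o*(3 + 2*o))*o**2 = -3 + o**3*(3 + 2*o))
D = 11007635453 (D = -3 + 2*272**4 + 3*272**3 = -3 + 2*5473632256 + 3*20123648 = -3 + 10947264512 + 60370944 = 11007635453)
1/D = 1/11007635453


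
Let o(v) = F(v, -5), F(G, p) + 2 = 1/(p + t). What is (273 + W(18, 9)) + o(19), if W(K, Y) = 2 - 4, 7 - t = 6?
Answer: 1075/4 ≈ 268.75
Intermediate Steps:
t = 1 (t = 7 - 1*6 = 7 - 6 = 1)
W(K, Y) = -2
F(G, p) = -2 + 1/(1 + p) (F(G, p) = -2 + 1/(p + 1) = -2 + 1/(1 + p))
o(v) = -9/4 (o(v) = (-1 - 2*(-5))/(1 - 5) = (-1 + 10)/(-4) = -¼*9 = -9/4)
(273 + W(18, 9)) + o(19) = (273 - 2) - 9/4 = 271 - 9/4 = 1075/4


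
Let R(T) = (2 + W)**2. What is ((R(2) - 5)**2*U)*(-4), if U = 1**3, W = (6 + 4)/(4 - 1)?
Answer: -178084/81 ≈ -2198.6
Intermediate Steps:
W = 10/3 ≈ 3.3333
R(T) = 256/9 (R(T) = (2 + 10/3)**2 = (16/3)**2 = 256/9)
U = 1
((R(2) - 5)**2*U)*(-4) = ((256/9 - 5)**2*1)*(-4) = ((211/9)**2*1)*(-4) = ((44521/81)*1)*(-4) = (44521/81)*(-4) = -178084/81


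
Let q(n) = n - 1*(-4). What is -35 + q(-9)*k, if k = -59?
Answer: 260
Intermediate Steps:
q(n) = 4 + n (q(n) = n + 4 = 4 + n)
-35 + q(-9)*k = -35 + (4 - 9)*(-59) = -35 - 5*(-59) = -35 + 295 = 260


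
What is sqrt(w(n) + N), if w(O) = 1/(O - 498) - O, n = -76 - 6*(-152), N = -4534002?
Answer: I*sqrt(3065550486)/26 ≈ 2129.5*I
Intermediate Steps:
n = 836 (n = -76 + 912 = 836)
w(O) = 1/(-498 + O) - O
sqrt(w(n) + N) = sqrt((1 - 1*836**2 + 498*836)/(-498 + 836) - 4534002) = sqrt((1 - 1*698896 + 416328)/338 - 4534002) = sqrt((1 - 698896 + 416328)/338 - 4534002) = sqrt((1/338)*(-282567) - 4534002) = sqrt(-282567/338 - 4534002) = sqrt(-1532775243/338) = I*sqrt(3065550486)/26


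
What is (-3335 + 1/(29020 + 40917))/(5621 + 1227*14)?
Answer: -233239894/1594493663 ≈ -0.14628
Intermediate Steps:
(-3335 + 1/(29020 + 40917))/(5621 + 1227*14) = (-3335 + 1/69937)/(5621 + 17178) = (-3335 + 1/69937)/22799 = -233239894/69937*1/22799 = -233239894/1594493663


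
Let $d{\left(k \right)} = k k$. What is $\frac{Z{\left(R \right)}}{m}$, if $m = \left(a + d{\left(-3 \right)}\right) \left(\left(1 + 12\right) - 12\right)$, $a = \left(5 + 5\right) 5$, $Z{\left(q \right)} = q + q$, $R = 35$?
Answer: $\frac{70}{59} \approx 1.1864$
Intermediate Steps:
$Z{\left(q \right)} = 2 q$
$a = 50$ ($a = 10 \cdot 5 = 50$)
$d{\left(k \right)} = k^{2}$
$m = 59$ ($m = \left(50 + \left(-3\right)^{2}\right) \left(\left(1 + 12\right) - 12\right) = \left(50 + 9\right) \left(13 - 12\right) = 59 \cdot 1 = 59$)
$\frac{Z{\left(R \right)}}{m} = \frac{2 \cdot 35}{59} = 70 \cdot \frac{1}{59} = \frac{70}{59}$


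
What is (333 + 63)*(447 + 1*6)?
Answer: 179388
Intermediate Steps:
(333 + 63)*(447 + 1*6) = 396*(447 + 6) = 396*453 = 179388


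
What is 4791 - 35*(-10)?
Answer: 5141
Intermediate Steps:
4791 - 35*(-10) = 4791 - 1*(-350) = 4791 + 350 = 5141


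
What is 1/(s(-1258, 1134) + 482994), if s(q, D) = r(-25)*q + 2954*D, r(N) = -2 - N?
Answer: 1/3803896 ≈ 2.6289e-7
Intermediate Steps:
s(q, D) = 23*q + 2954*D (s(q, D) = (-2 - 1*(-25))*q + 2954*D = (-2 + 25)*q + 2954*D = 23*q + 2954*D)
1/(s(-1258, 1134) + 482994) = 1/((23*(-1258) + 2954*1134) + 482994) = 1/((-28934 + 3349836) + 482994) = 1/(3320902 + 482994) = 1/3803896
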